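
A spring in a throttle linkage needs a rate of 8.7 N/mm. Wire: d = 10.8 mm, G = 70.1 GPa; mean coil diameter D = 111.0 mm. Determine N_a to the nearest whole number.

N_a = Gd⁴/(8D³k) = (70.1×10³ × 10.8⁴)/(8 × 111.0³ × 8.7)
    = 9.53703e+08 / 9.51871e+07 = 10.02 → 10 coils

10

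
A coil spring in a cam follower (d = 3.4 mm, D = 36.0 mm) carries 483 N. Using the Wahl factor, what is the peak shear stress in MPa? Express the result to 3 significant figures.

1280 MPa

Spring index C = D/d = 36.0/3.4 = 10.5882
K_W = (4C−1)/(4C−4) + 0.615/C = 41.353/38.353 + 0.0581 = 1.1363
τ₀ = 8FD/(πd³) = 8·483·36.0/(π·3.4³) = 139104/123.48 = 1126.6 MPa
τ_max = K·τ₀ = 1.1363 × 1126.6 = 1280.1 MPa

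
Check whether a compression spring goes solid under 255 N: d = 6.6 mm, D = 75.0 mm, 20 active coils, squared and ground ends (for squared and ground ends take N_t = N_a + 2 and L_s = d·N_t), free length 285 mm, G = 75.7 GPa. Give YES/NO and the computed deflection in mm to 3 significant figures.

k = Gd⁴/(8D³N_a) = (75.7×10³)(6.6⁴)/(8·75.0³·20) = 2.128 N/mm
N_t = 22; L_s = 6.6·22 = 145.2 mm; δ_solid = L₀ − L_s = 285 − 145.2 = 139.8 mm
δ = F/k = 255/2.128 = 119.83 mm
δ < δ_solid → spring does not go solid

NO, δ = 120 mm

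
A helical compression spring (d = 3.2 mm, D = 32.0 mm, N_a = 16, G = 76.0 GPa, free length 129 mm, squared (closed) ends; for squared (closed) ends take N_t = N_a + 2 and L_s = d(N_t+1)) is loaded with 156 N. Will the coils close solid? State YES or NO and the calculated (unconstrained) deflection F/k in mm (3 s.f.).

YES, δ = 82.1 mm

k = Gd⁴/(8D³N_a) = (76.0×10³)(3.2⁴)/(8·32.0³·16) = 1.9 N/mm
N_t = 18; L_s = 3.2·19 = 60.8 mm; δ_solid = L₀ − L_s = 129 − 60.8 = 68.2 mm
δ = F/k = 156/1.9 = 82.105 mm
δ ≥ δ_solid → spring goes solid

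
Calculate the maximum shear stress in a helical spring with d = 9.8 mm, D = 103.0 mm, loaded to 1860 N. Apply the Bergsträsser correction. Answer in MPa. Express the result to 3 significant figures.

585 MPa

Spring index C = D/d = 103.0/9.8 = 10.5102
K_B = (4C+2)/(4C−3) = 44.041/39.041 = 1.1281
τ₀ = 8FD/(πd³) = 8·1860·103.0/(π·9.8³) = 1.53264e+06/2956.8 = 518.34 MPa
τ_max = K·τ₀ = 1.1281 × 518.34 = 584.72 MPa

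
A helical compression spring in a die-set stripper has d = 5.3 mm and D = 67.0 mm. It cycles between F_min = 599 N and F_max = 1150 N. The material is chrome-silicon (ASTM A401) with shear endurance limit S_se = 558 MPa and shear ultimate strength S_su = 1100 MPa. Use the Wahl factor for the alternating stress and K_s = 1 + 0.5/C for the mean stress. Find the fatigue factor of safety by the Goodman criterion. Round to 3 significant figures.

0.634

C = D/d = 67.0/5.3 = 12.6415; K_W = (4C−1)/(4C−4)+0.615/C = 1.1131; K_s = 1+0.5/C = 1.0396
F_a = (F_max−F_min)/2 = 275.5 N; F_m = (F_max+F_min)/2 = 874.5 N
τ_a = K_W·8F_aD/(πd³) = 1.1131 × 315.72 = 351.43 MPa
τ_m = K_s·8F_mD/(πd³) = 1.0396 × 1002.2 = 1041.8 MPa
Goodman: 1/n_f = τ_a/S_se + τ_m/S_su = 351.43/558 + 1041.8/1100 = 0.62979 + 0.94711 = 1.5769
n_f = 1/1.5769 = 0.6342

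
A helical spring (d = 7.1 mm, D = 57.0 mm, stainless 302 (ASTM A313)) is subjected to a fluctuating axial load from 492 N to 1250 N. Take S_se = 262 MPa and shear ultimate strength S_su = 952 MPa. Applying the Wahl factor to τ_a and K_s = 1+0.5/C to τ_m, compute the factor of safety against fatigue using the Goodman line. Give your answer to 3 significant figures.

0.919

C = D/d = 57.0/7.1 = 8.0282; K_W = (4C−1)/(4C−4)+0.615/C = 1.1833; K_s = 1+0.5/C = 1.0623
F_a = (F_max−F_min)/2 = 379 N; F_m = (F_max+F_min)/2 = 871 N
τ_a = K_W·8F_aD/(πd³) = 1.1833 × 153.7 = 181.88 MPa
τ_m = K_s·8F_mD/(πd³) = 1.0623 × 353.23 = 375.23 MPa
Goodman: 1/n_f = τ_a/S_se + τ_m/S_su = 181.88/262 + 375.23/952 = 0.69419 + 0.39415 = 1.0883
n_f = 1/1.0883 = 0.9188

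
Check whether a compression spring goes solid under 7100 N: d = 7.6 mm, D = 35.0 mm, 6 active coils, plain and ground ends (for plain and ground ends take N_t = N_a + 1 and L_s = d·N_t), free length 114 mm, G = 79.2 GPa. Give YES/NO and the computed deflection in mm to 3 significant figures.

NO, δ = 55.3 mm

k = Gd⁴/(8D³N_a) = (79.2×10³)(7.6⁴)/(8·35.0³·6) = 128.39 N/mm
N_t = 7; L_s = 7.6·7 = 53.2 mm; δ_solid = L₀ − L_s = 114 − 53.2 = 60.8 mm
δ = F/k = 7100/128.39 = 55.3 mm
δ < δ_solid → spring does not go solid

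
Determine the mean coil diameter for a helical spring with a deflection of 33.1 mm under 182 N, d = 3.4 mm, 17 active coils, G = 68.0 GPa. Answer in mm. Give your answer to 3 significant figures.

Required rate k = F/δ = 182/33.1 = 5.4985 N/mm
D = (Gd⁴/(8N_a·k))^(1/3) = (68.0×10³·3.4⁴/(8·17·5.4985))^(1/3)
  = (12151.8)^(1/3) = 22.9904 mm

23.0 mm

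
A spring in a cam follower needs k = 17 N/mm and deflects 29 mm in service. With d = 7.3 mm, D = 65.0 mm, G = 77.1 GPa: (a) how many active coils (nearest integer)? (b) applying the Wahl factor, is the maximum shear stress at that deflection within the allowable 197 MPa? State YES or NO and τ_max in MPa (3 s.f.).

N_a = Gd⁴/(8D³k) = (77.1×10³)(7.3⁴)/(8·65.0³·17) = 5.862 → N_a = 6
Actual rate k = Gd⁴/(8D³·6) = 16.61 N/mm
Working load F = kδ = 16.61·29 = 481.68 N
C = 65.0/7.3 = 8.9041; K_W = (4C−1)/(4C−4)+0.615/C = 1.1640
τ_max = K_W·8FD/(πd³) = 1.1640·204.95 = 238.55 MPa
τ_max > 197 MPa → exceeds allowable

(a) 6 coils; (b) NO, τ_max = 239 MPa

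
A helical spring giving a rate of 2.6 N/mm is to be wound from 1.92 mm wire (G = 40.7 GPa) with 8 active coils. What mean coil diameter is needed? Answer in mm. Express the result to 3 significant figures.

D = (Gd⁴/(8N_a·k))^(1/3) = (40.7×10³·1.92⁴/(8·8·2.6))^(1/3)
  = (3323.89)^(1/3) = 14.9239 mm

14.9 mm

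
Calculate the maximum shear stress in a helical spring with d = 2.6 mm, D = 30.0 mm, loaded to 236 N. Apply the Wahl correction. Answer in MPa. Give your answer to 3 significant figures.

1150 MPa

Spring index C = D/d = 30.0/2.6 = 11.5385
K_W = (4C−1)/(4C−4) + 0.615/C = 45.154/42.154 + 0.0533 = 1.1245
τ₀ = 8FD/(πd³) = 8·236·30.0/(π·2.6³) = 56640/55.217 = 1025.8 MPa
τ_max = K·τ₀ = 1.1245 × 1025.8 = 1153.5 MPa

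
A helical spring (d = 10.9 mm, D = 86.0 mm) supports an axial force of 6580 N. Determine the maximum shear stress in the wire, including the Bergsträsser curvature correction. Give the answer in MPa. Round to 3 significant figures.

Spring index C = D/d = 86.0/10.9 = 7.8899
K_B = (4C+2)/(4C−3) = 33.560/28.560 = 1.1751
τ₀ = 8FD/(πd³) = 8·6580·86.0/(π·10.9³) = 4.52704e+06/4068.5 = 1112.7 MPa
τ_max = K·τ₀ = 1.1751 × 1112.7 = 1307.5 MPa

1310 MPa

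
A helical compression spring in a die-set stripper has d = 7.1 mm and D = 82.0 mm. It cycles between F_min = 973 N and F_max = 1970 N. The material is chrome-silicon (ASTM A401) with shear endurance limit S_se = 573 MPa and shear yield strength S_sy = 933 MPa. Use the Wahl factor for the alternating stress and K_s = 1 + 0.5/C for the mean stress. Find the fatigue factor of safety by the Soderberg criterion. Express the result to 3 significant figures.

C = D/d = 82.0/7.1 = 11.5493; K_W = (4C−1)/(4C−4)+0.615/C = 1.1243; K_s = 1+0.5/C = 1.0433
F_a = (F_max−F_min)/2 = 498.5 N; F_m = (F_max+F_min)/2 = 1471.5 N
τ_a = K_W·8F_aD/(πd³) = 1.1243 × 290.83 = 327 MPa
τ_m = K_s·8F_mD/(πd³) = 1.0433 × 858.5 = 895.66 MPa
Soderberg: 1/n_f = τ_a/S_se + τ_m/S_sy = 327/573 + 895.66/933 = 0.57068 + 0.95998 = 1.5307
n_f = 1/1.5307 = 0.6533

0.653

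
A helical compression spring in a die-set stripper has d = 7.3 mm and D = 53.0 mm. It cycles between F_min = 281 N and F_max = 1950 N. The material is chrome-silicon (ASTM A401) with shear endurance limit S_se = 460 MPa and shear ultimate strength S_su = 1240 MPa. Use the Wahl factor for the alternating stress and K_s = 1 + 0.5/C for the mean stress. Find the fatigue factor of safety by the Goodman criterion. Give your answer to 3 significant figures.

C = D/d = 53.0/7.3 = 7.2603; K_W = (4C−1)/(4C−4)+0.615/C = 1.2045; K_s = 1+0.5/C = 1.0689
F_a = (F_max−F_min)/2 = 834.5 N; F_m = (F_max+F_min)/2 = 1115.5 N
τ_a = K_W·8F_aD/(πd³) = 1.2045 × 289.52 = 348.73 MPa
τ_m = K_s·8F_mD/(πd³) = 1.0689 × 387.01 = 413.66 MPa
Goodman: 1/n_f = τ_a/S_se + τ_m/S_su = 348.73/460 + 413.66/1240 = 0.75810 + 0.33359 = 1.0917
n_f = 1/1.0917 = 0.916

0.916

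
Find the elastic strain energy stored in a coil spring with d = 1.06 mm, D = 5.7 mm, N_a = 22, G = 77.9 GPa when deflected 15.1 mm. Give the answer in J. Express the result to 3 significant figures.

k = Gd⁴/(8D³N_a) = (77.9×10³)(1.06⁴)/(8·5.7³·22) = 3.0173 N/mm
U = ½kδ² = 0.5 × 3.0173 × 15.1² = 343.99 N·mm = 0.34399 J

0.344 J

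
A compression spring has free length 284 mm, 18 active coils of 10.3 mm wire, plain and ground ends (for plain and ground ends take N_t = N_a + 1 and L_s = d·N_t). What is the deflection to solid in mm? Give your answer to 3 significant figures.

88.3 mm

N_t = 19; L_s = 10.3·19 = 195.7 mm
δ_solid = L₀ − L_s = 284 − 195.7 = 88.3 mm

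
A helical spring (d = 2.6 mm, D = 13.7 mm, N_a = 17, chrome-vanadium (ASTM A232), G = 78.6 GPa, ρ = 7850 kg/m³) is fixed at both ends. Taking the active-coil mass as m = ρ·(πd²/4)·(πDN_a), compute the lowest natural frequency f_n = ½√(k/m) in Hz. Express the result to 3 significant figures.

290 Hz

k = Gd⁴/(8D³N_a) = (78.6×10³)(2.6⁴)/(8·13.7³·17) = 10.271 N/mm = 10271 N/m
Wire length L = πDN_a = π·13.7·17 = 731.68 mm
m = ρ·(πd²/4)·L = 7850 × 5.3093×10⁻⁶ m² × 0.73168 m = 0.030495 kg
f_n = ½√(k/m) = 0.5·√(10271/0.030495) = 0.5·√(3.3681e+05) = 290.18 Hz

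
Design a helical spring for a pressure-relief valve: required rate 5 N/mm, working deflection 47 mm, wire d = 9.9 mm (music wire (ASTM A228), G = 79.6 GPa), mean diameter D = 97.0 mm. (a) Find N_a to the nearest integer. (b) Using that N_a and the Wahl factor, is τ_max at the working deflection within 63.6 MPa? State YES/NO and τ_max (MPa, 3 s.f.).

(a) 21 coils; (b) NO, τ_max = 68.5 MPa

N_a = Gd⁴/(8D³k) = (79.6×10³)(9.9⁴)/(8·97.0³·5) = 20.94 → N_a = 21
Actual rate k = Gd⁴/(8D³·21) = 4.9869 N/mm
Working load F = kδ = 4.9869·47 = 234.38 N
C = 97.0/9.9 = 9.7980; K_W = (4C−1)/(4C−4)+0.615/C = 1.1480
τ_max = K_W·8FD/(πd³) = 1.1480·59.667 = 68.498 MPa
τ_max > 63.6 MPa → exceeds allowable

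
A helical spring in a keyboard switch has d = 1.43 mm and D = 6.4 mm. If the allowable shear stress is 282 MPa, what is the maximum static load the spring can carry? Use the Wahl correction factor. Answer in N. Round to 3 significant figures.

C = D/d = 6.4/1.43 = 4.4755
K_W = (4C−1)/(4C−4) + 0.615/C = 16.902/13.902 + 0.1374 = 1.3532
τ_max = K·8FD/(πd³) → F_max = τ_allow·πd³/(8DK)
F_max = 282·π·1.43³/(8·6.4·1.3532) = 2590.6/69.284 = 37.391 N

37.4 N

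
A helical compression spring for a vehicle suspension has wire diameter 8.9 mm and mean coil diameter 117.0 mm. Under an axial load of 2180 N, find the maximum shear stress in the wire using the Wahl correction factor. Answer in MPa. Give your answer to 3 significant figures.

1020 MPa

Spring index C = D/d = 117.0/8.9 = 13.1461
K_W = (4C−1)/(4C−4) + 0.615/C = 51.584/48.584 + 0.0468 = 1.1085
τ₀ = 8FD/(πd³) = 8·2180·117.0/(π·8.9³) = 2.04048e+06/2214.7 = 921.32 MPa
τ_max = K·τ₀ = 1.1085 × 921.32 = 1021.3 MPa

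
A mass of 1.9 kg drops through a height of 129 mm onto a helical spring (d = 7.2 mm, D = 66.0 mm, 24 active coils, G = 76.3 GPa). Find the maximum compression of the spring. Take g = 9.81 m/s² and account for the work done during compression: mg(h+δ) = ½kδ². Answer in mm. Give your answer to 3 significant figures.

k = Gd⁴/(8D³N_a) = (76.3×10³)(7.2⁴)/(8·66.0³·24) = 3.7147 N/mm
W = mg = 1.9 × 9.81 = 18.639 N
½kδ² − Wδ − Wh = 0 → δ = (W + √(W² + 2kWh))/k
δ = (18.639 + √(347.41 + 17863.4))/3.7147 = (18.639 + 134.95)/3.7147 = 41.346 mm

41.3 mm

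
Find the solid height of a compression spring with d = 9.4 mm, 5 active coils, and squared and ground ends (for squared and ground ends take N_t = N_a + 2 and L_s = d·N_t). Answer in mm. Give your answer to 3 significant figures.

squared and ground ends: N_t = N_a + 2 = 5 + 2 = 7
L_s = d·N_t = 9.4 × 7 = 65.8 mm

65.8 mm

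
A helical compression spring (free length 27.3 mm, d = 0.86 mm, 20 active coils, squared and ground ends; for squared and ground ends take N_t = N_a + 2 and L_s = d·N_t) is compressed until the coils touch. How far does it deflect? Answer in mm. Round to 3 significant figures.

N_t = 22; L_s = 0.86·22 = 18.92 mm
δ_solid = L₀ − L_s = 27.3 − 18.92 = 8.38 mm

8.38 mm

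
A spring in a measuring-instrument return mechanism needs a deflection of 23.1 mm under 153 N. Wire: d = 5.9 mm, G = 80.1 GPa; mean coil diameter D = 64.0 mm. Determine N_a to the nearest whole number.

Required rate k = F/δ = 153/23.1 = 6.6234 N/mm
N_a = Gd⁴/(8D³k) = (80.1×10³ × 5.9⁴)/(8 × 64.0³ × 6.6234)
    = 9.70601e+07 / 1.38902e+07 = 6.988 → 7 coils

7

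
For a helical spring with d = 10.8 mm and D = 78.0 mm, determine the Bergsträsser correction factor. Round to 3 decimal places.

C = D/d = 78.0/10.8 = 7.2222
K_B = (4C+2)/(4C−3) = 30.889/25.889 = 1.1931

1.193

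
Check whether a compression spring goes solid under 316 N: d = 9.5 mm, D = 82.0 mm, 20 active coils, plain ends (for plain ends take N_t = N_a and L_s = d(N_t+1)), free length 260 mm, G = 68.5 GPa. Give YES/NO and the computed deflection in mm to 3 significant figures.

NO, δ = 50.0 mm

k = Gd⁴/(8D³N_a) = (68.5×10³)(9.5⁴)/(8·82.0³·20) = 6.3245 N/mm
N_t = 20; L_s = 9.5·21 = 199.5 mm; δ_solid = L₀ − L_s = 260 − 199.5 = 60.5 mm
δ = F/k = 316/6.3245 = 49.965 mm
δ < δ_solid → spring does not go solid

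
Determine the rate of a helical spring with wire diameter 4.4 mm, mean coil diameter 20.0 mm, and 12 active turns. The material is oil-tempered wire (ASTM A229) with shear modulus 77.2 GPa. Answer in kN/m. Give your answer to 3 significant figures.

37.7 kN/m

k = Gd⁴/(8D³N_a) = (77.2×10³ × 4.4⁴) / (8 × 20.0³ × 12)
  = 2.89353e+07 / 768000 = 37.676 N/mm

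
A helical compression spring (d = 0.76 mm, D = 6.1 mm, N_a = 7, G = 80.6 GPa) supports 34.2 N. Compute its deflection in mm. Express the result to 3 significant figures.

k = Gd⁴/(8D³N_a) = (80.6×10³)(0.76⁴)/(8·6.1³·7) = 2.1155 N/mm
δ = F/k = 34.2 / 2.1155 = 16.166 mm

16.2 mm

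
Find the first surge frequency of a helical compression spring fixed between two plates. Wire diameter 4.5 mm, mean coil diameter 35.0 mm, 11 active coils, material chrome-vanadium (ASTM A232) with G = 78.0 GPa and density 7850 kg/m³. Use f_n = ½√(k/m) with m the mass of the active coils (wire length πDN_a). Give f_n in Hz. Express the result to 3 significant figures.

118 Hz

k = Gd⁴/(8D³N_a) = (78.0×10³)(4.5⁴)/(8·35.0³·11) = 8.4773 N/mm = 8477.3 N/m
Wire length L = πDN_a = π·35.0·11 = 1209.5 mm
m = ρ·(πd²/4)·L = 7850 × 15.904×10⁻⁶ m² × 1.2095 m = 0.15101 kg
f_n = ½√(k/m) = 0.5·√(8477.3/0.15101) = 0.5·√(56139) = 118.47 Hz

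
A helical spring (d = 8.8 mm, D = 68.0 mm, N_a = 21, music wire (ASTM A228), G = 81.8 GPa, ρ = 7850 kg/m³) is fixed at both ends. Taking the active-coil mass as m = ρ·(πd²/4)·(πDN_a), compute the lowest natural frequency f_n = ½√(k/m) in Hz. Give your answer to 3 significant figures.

32.9 Hz

k = Gd⁴/(8D³N_a) = (81.8×10³)(8.8⁴)/(8·68.0³·21) = 9.2864 N/mm = 9286.4 N/m
Wire length L = πDN_a = π·68.0·21 = 4486.2 mm
m = ρ·(πd²/4)·L = 7850 × 60.821×10⁻⁶ m² × 4.4862 m = 2.1419 kg
f_n = ½√(k/m) = 0.5·√(9286.4/2.1419) = 0.5·√(4335.6) = 32.922 Hz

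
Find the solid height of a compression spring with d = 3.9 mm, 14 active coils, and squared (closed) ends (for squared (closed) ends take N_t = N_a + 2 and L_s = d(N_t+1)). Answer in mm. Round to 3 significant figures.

squared (closed) ends: N_t = N_a + 2 = 14 + 2 = 16
L_s = d·(N_t+1) = 3.9 × 17 = 66.3 mm

66.3 mm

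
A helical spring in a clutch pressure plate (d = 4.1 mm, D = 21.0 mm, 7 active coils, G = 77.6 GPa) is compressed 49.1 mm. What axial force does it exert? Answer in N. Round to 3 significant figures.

2080 N

k = Gd⁴/(8D³N_a) = (77.6×10³)(4.1⁴)/(8·21.0³·7) = 42.282 N/mm
F = k·δ = 42.282 × 49.1 = 2076 N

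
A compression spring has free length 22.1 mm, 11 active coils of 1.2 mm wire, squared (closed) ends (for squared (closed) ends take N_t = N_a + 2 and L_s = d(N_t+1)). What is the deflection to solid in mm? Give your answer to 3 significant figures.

N_t = 13; L_s = 1.2·14 = 16.8 mm
δ_solid = L₀ − L_s = 22.1 − 16.8 = 5.3 mm

5.30 mm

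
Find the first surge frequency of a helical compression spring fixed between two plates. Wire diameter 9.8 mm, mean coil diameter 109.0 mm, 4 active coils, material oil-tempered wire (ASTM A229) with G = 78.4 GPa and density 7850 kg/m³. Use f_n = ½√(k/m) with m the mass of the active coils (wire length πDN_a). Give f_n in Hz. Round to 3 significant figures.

k = Gd⁴/(8D³N_a) = (78.4×10³)(9.8⁴)/(8·109.0³·4) = 17.45 N/mm = 17450 N/m
Wire length L = πDN_a = π·109.0·4 = 1369.7 mm
m = ρ·(πd²/4)·L = 7850 × 75.43×10⁻⁶ m² × 1.3697 m = 0.81105 kg
f_n = ½√(k/m) = 0.5·√(17450/0.81105) = 0.5·√(21515) = 73.34 Hz

73.3 Hz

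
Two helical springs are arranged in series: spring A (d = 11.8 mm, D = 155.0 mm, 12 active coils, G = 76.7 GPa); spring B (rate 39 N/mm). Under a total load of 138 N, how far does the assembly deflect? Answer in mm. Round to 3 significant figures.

36.7 mm

k_A = Gd⁴/(8D³N_a) = (76.7×10³)(11.8⁴)/(8·155.0³·12) = 4.1597 N/mm
Series: 1/k_eq = 1/4.1597 + 1/39 = 0.26605; k_eq = 3.7588 N/mm
δ = F/k_eq = 138/3.7588 = 36.714 mm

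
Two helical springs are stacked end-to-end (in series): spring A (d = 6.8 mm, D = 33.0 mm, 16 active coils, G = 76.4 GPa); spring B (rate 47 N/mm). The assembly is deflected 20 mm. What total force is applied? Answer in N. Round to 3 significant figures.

k_A = Gd⁴/(8D³N_a) = (76.4×10³)(6.8⁴)/(8·33.0³·16) = 35.512 N/mm
Series: 1/k_eq = 1/35.512 + 1/47 = 0.049436; k_eq = 20.228 N/mm
F = k_eq·δ = 20.228·20 = 404.56 N

405 N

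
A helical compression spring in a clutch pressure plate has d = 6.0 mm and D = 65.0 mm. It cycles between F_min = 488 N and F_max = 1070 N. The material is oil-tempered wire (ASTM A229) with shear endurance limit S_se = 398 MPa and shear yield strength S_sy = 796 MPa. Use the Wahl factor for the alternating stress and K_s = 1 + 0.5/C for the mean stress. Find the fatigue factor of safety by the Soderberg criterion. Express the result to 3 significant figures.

0.705

C = D/d = 65.0/6.0 = 10.8333; K_W = (4C−1)/(4C−4)+0.615/C = 1.1330; K_s = 1+0.5/C = 1.0462
F_a = (F_max−F_min)/2 = 291 N; F_m = (F_max+F_min)/2 = 779 N
τ_a = K_W·8F_aD/(πd³) = 1.1330 × 222.99 = 252.66 MPa
τ_m = K_s·8F_mD/(πd³) = 1.0462 × 596.95 = 624.5 MPa
Soderberg: 1/n_f = τ_a/S_se + τ_m/S_sy = 252.66/398 + 624.5/796 = 0.63483 + 0.78455 = 1.4194
n_f = 1/1.4194 = 0.7045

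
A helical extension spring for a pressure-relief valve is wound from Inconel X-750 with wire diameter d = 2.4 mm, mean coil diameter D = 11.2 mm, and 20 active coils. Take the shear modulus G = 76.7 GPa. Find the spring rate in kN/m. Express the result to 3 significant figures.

k = Gd⁴/(8D³N_a) = (76.7×10³ × 2.4⁴) / (8 × 11.2³ × 20)
  = 2.54472e+06 / 224788 = 11.321 N/mm

11.3 kN/m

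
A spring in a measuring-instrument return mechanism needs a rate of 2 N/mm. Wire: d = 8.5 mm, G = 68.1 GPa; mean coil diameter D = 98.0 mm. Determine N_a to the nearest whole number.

N_a = Gd⁴/(8D³k) = (68.1×10³ × 8.5⁴)/(8 × 98.0³ × 2)
    = 3.55486e+08 / 1.50591e+07 = 23.61 → 24 coils

24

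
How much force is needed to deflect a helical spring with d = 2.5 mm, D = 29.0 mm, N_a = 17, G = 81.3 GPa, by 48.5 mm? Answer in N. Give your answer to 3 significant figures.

46.4 N

k = Gd⁴/(8D³N_a) = (81.3×10³)(2.5⁴)/(8·29.0³·17) = 0.95745 N/mm
F = k·δ = 0.95745 × 48.5 = 46.436 N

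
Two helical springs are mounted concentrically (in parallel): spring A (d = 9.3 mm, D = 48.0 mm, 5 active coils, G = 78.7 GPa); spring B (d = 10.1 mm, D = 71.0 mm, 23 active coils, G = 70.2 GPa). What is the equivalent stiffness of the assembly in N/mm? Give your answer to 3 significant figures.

k_A = Gd⁴/(8D³N_a) = (78.7×10³)(9.3⁴)/(8·48.0³·5) = 133.08 N/mm
k_B = Gd⁴/(8D³N_a) = (70.2×10³)(10.1⁴)/(8·71.0³·23) = 11.093 N/mm
Parallel: k_eq = 133.08 + 11.093 = 144.18 N/mm

144 N/mm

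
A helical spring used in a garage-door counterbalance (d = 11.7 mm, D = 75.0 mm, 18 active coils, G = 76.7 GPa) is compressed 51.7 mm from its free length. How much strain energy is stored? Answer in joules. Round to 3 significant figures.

k = Gd⁴/(8D³N_a) = (76.7×10³)(11.7⁴)/(8·75.0³·18) = 23.659 N/mm
U = ½kδ² = 0.5 × 23.659 × 51.7² = 31619 N·mm = 31.619 J

31.6 J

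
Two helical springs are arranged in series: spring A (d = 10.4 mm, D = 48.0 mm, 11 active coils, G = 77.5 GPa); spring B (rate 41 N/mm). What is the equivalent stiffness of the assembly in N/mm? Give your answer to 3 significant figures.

28.5 N/mm

k_A = Gd⁴/(8D³N_a) = (77.5×10³)(10.4⁴)/(8·48.0³·11) = 93.16 N/mm
Series: 1/k_eq = 1/93.16 + 1/41 = 0.035124; k_eq = 28.47 N/mm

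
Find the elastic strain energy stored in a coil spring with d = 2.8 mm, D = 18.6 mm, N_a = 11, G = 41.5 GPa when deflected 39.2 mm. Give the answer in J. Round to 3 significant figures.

3.46 J

k = Gd⁴/(8D³N_a) = (41.5×10³)(2.8⁴)/(8·18.6³·11) = 4.5046 N/mm
U = ½kδ² = 0.5 × 4.5046 × 39.2² = 3461 N·mm = 3.461 J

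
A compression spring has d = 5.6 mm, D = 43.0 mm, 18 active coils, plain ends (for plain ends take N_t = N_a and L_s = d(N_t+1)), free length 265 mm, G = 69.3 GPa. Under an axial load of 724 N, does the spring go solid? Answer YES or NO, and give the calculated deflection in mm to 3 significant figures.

k = Gd⁴/(8D³N_a) = (69.3×10³)(5.6⁴)/(8·43.0³·18) = 5.9527 N/mm
N_t = 18; L_s = 5.6·19 = 106.4 mm; δ_solid = L₀ − L_s = 265 − 106.4 = 158.6 mm
δ = F/k = 724/5.9527 = 121.62 mm
δ < δ_solid → spring does not go solid

NO, δ = 122 mm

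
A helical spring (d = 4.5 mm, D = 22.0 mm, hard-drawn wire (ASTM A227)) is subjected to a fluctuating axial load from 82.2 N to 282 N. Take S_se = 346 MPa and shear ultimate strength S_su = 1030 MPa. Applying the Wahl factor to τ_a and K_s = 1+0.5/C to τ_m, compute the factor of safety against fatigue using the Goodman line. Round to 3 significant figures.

2.83

C = D/d = 22.0/4.5 = 4.8889; K_W = (4C−1)/(4C−4)+0.615/C = 1.3187; K_s = 1+0.5/C = 1.1023
F_a = (F_max−F_min)/2 = 99.9 N; F_m = (F_max+F_min)/2 = 182.1 N
τ_a = K_W·8F_aD/(πd³) = 1.3187 × 61.417 = 80.988 MPa
τ_m = K_s·8F_mD/(πd³) = 1.1023 × 111.95 = 123.4 MPa
Goodman: 1/n_f = τ_a/S_se + τ_m/S_su = 80.988/346 + 123.4/1030 = 0.23407 + 0.11981 = 0.35388
n_f = 1/0.35388 = 2.826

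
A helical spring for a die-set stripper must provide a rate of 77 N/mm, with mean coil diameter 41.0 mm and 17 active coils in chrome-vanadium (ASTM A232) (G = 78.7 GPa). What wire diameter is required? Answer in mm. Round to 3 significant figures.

9.79 mm

d = (8D³N_a·k / G)^(1/4) = (8·41.0³·17·77 / (78.7×10³))^0.25
  = (9170.8)^0.25 = 9.7859 mm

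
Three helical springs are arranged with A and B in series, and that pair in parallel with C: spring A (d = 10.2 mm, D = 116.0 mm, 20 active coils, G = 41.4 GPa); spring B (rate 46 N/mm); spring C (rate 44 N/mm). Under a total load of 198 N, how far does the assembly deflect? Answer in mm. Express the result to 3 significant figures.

k_A = Gd⁴/(8D³N_a) = (41.4×10³)(10.2⁴)/(8·116.0³·20) = 1.7943 N/mm
Springs A,B series: k_AB = 1/(1/1.7943+1/46) = 1.727 N/mm; parallel with C: k_eq = 1.727+44 = 45.727 N/mm
δ = F/k_eq = 198/45.727 = 4.33 mm

4.33 mm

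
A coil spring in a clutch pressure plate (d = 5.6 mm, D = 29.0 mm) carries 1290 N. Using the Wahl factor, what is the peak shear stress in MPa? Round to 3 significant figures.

Spring index C = D/d = 29.0/5.6 = 5.1786
K_W = (4C−1)/(4C−4) + 0.615/C = 19.714/16.714 + 0.1188 = 1.2982
τ₀ = 8FD/(πd³) = 8·1290·29.0/(π·5.6³) = 299280/551.71 = 542.46 MPa
τ_max = K·τ₀ = 1.2982 × 542.46 = 704.24 MPa

704 MPa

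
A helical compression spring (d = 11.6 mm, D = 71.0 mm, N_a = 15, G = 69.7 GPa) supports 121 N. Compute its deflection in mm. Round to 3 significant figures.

k = Gd⁴/(8D³N_a) = (69.7×10³)(11.6⁴)/(8·71.0³·15) = 29.384 N/mm
δ = F/k = 121 / 29.384 = 4.1179 mm

4.12 mm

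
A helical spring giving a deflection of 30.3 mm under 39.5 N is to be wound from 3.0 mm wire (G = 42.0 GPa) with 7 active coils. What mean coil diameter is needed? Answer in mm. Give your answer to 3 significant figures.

36.0 mm

Required rate k = F/δ = 39.5/30.3 = 1.3036 N/mm
D = (Gd⁴/(8N_a·k))^(1/3) = (42.0×10³·3.0⁴/(8·7·1.3036))^(1/3)
  = (46600.6)^(1/3) = 35.9858 mm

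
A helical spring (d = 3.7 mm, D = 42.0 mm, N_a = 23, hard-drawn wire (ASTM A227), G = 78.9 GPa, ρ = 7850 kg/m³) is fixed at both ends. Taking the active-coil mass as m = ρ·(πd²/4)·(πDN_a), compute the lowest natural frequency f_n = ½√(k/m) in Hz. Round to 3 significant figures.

k = Gd⁴/(8D³N_a) = (78.9×10³)(3.7⁴)/(8·42.0³·23) = 1.0847 N/mm = 1084.7 N/m
Wire length L = πDN_a = π·42.0·23 = 3034.8 mm
m = ρ·(πd²/4)·L = 7850 × 10.752×10⁻⁶ m² × 3.0348 m = 0.25615 kg
f_n = ½√(k/m) = 0.5·√(1084.7/0.25615) = 0.5·√(4234.8) = 32.537 Hz

32.5 Hz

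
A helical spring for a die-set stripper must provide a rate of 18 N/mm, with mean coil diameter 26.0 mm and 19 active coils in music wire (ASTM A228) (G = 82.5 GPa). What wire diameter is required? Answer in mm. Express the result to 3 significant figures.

d = (8D³N_a·k / G)^(1/4) = (8·26.0³·19·18 / (82.5×10³))^0.25
  = (582.88)^0.25 = 4.9136 mm

4.91 mm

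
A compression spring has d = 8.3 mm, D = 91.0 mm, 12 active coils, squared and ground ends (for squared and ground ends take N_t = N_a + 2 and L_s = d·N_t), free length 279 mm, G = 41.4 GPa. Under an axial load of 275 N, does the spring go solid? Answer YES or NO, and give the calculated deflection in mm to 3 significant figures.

k = Gd⁴/(8D³N_a) = (41.4×10³)(8.3⁴)/(8·91.0³·12) = 2.7159 N/mm
N_t = 14; L_s = 8.3·14 = 116.2 mm; δ_solid = L₀ − L_s = 279 − 116.2 = 162.8 mm
δ = F/k = 275/2.7159 = 101.25 mm
δ < δ_solid → spring does not go solid

NO, δ = 101 mm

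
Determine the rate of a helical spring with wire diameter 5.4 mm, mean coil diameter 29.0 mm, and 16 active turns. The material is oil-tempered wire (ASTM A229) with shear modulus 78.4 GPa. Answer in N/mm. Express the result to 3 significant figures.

k = Gd⁴/(8D³N_a) = (78.4×10³ × 5.4⁴) / (8 × 29.0³ × 16)
  = 6.6664e+07 / 3.12179e+06 = 21.354 N/mm

21.4 N/mm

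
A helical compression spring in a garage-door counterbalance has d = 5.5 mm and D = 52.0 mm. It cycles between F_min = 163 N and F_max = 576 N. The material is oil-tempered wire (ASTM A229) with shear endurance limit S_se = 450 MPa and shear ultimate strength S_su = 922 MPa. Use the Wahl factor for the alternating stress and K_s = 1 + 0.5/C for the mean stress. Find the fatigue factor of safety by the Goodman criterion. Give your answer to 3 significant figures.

C = D/d = 52.0/5.5 = 9.4545; K_W = (4C−1)/(4C−4)+0.615/C = 1.1538; K_s = 1+0.5/C = 1.0529
F_a = (F_max−F_min)/2 = 206.5 N; F_m = (F_max+F_min)/2 = 369.5 N
τ_a = K_W·8F_aD/(πd³) = 1.1538 × 164.35 = 189.62 MPa
τ_m = K_s·8F_mD/(πd³) = 1.0529 × 294.08 = 309.64 MPa
Goodman: 1/n_f = τ_a/S_se + τ_m/S_su = 189.62/450 + 309.64/922 = 0.42138 + 0.33583 = 0.75721
n_f = 1/0.75721 = 1.321

1.32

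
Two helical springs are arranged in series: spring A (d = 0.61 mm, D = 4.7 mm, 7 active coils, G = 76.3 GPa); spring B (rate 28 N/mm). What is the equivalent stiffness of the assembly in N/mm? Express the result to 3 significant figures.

k_A = Gd⁴/(8D³N_a) = (76.3×10³)(0.61⁴)/(8·4.7³·7) = 1.817 N/mm
Series: 1/k_eq = 1/1.817 + 1/28 = 0.58606; k_eq = 1.7063 N/mm

1.71 N/mm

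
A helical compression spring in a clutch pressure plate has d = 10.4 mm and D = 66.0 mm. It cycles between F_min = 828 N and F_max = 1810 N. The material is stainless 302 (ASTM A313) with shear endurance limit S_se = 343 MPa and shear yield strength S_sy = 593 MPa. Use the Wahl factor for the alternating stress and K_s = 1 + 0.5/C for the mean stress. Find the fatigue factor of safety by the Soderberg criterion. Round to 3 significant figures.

C = D/d = 66.0/10.4 = 6.3462; K_W = (4C−1)/(4C−4)+0.615/C = 1.2372; K_s = 1+0.5/C = 1.0788
F_a = (F_max−F_min)/2 = 491 N; F_m = (F_max+F_min)/2 = 1319 N
τ_a = K_W·8F_aD/(πd³) = 1.2372 × 73.361 = 90.762 MPa
τ_m = K_s·8F_mD/(πd³) = 1.0788 × 197.07 = 212.6 MPa
Soderberg: 1/n_f = τ_a/S_se + τ_m/S_sy = 90.762/343 + 212.6/593 = 0.26461 + 0.35852 = 0.62313
n_f = 1/0.62313 = 1.605

1.60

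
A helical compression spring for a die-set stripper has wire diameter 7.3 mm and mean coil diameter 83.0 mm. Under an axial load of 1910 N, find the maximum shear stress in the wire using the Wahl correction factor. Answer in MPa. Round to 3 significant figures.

1170 MPa

Spring index C = D/d = 83.0/7.3 = 11.3699
K_W = (4C−1)/(4C−4) + 0.615/C = 44.479/41.479 + 0.0541 = 1.1264
τ₀ = 8FD/(πd³) = 8·1910·83.0/(π·7.3³) = 1.26824e+06/1222.1 = 1037.7 MPa
τ_max = K·τ₀ = 1.1264 × 1037.7 = 1168.9 MPa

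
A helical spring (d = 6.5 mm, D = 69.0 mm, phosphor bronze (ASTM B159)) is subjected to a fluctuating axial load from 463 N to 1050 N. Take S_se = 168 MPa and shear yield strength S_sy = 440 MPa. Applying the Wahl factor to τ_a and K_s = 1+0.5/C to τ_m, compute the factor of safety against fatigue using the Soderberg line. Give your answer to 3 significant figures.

C = D/d = 69.0/6.5 = 10.6154; K_W = (4C−1)/(4C−4)+0.615/C = 1.1359; K_s = 1+0.5/C = 1.0471
F_a = (F_max−F_min)/2 = 293.5 N; F_m = (F_max+F_min)/2 = 756.5 N
τ_a = K_W·8F_aD/(πd³) = 1.1359 × 187.78 = 213.31 MPa
τ_m = K_s·8F_mD/(πd³) = 1.0471 × 484.01 = 506.81 MPa
Soderberg: 1/n_f = τ_a/S_se + τ_m/S_sy = 213.31/168 + 506.81/440 = 1.26970 + 1.15185 = 2.4215
n_f = 1/2.4215 = 0.413

0.413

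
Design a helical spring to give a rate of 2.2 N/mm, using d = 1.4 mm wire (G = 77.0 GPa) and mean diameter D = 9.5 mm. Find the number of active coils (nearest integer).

20

N_a = Gd⁴/(8D³k) = (77.0×10³ × 1.4⁴)/(8 × 9.5³ × 2.2)
    = 295803 / 15089.8 = 19.6 → 20 coils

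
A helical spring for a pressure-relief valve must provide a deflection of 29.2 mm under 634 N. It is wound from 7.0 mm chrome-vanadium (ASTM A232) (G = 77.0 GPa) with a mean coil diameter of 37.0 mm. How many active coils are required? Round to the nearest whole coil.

Required rate k = F/δ = 634/29.2 = 21.712 N/mm
N_a = Gd⁴/(8D³k) = (77.0×10³ × 7.0⁴)/(8 × 37.0³ × 21.712)
    = 1.84877e+08 / 8.79836e+06 = 21.01 → 21 coils

21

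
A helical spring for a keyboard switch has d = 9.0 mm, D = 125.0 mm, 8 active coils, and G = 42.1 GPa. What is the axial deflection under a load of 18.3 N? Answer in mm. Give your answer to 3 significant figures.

8.28 mm

k = Gd⁴/(8D³N_a) = (42.1×10³)(9.0⁴)/(8·125.0³·8) = 2.2097 N/mm
δ = F/k = 18.3 / 2.2097 = 8.2815 mm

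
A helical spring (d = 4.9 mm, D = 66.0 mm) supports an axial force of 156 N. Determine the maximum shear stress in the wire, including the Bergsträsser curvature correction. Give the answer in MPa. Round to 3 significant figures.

Spring index C = D/d = 66.0/4.9 = 13.4694
K_B = (4C+2)/(4C−3) = 55.878/50.878 = 1.0983
τ₀ = 8FD/(πd³) = 8·156·66.0/(π·4.9³) = 82368/369.61 = 222.85 MPa
τ_max = K·τ₀ = 1.0983 × 222.85 = 244.76 MPa

245 MPa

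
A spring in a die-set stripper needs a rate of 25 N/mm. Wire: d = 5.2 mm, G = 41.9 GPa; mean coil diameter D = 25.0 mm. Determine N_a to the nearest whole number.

N_a = Gd⁴/(8D³k) = (41.9×10³ × 5.2⁴)/(8 × 25.0³ × 25)
    = 3.06357e+07 / 3.125e+06 = 9.803 → 10 coils

10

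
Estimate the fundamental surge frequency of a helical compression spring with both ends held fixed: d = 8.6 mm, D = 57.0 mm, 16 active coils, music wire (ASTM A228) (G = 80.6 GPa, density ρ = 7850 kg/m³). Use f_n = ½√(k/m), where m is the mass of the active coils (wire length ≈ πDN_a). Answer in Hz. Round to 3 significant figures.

k = Gd⁴/(8D³N_a) = (80.6×10³)(8.6⁴)/(8·57.0³·16) = 18.599 N/mm = 18599 N/m
Wire length L = πDN_a = π·57.0·16 = 2865.1 mm
m = ρ·(πd²/4)·L = 7850 × 58.088×10⁻⁶ m² × 2.8651 m = 1.3065 kg
f_n = ½√(k/m) = 0.5·√(18599/1.3065) = 0.5·√(14236) = 59.658 Hz

59.7 Hz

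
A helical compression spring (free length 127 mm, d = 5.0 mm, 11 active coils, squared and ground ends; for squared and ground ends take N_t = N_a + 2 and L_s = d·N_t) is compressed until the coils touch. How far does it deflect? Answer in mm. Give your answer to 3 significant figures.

N_t = 13; L_s = 5.0·13 = 65 mm
δ_solid = L₀ − L_s = 127 − 65 = 62 mm

62.0 mm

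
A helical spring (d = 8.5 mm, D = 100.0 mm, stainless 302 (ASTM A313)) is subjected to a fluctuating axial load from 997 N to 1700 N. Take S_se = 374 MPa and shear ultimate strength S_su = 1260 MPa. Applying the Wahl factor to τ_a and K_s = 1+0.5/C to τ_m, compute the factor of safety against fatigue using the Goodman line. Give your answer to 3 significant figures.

1.11

C = D/d = 100.0/8.5 = 11.7647; K_W = (4C−1)/(4C−4)+0.615/C = 1.1219; K_s = 1+0.5/C = 1.0425
F_a = (F_max−F_min)/2 = 351.5 N; F_m = (F_max+F_min)/2 = 1348.5 N
τ_a = K_W·8F_aD/(πd³) = 1.1219 × 145.75 = 163.52 MPa
τ_m = K_s·8F_mD/(πd³) = 1.0425 × 559.16 = 582.92 MPa
Goodman: 1/n_f = τ_a/S_se + τ_m/S_su = 163.52/374 + 582.92/1260 = 0.43723 + 0.46264 = 0.89987
n_f = 1/0.89987 = 1.111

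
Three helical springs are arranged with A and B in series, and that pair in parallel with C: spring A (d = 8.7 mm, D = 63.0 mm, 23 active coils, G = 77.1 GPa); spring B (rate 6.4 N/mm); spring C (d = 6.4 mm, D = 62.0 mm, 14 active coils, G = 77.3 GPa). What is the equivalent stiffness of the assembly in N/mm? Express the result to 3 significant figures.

k_A = Gd⁴/(8D³N_a) = (77.1×10³)(8.7⁴)/(8·63.0³·23) = 9.6005 N/mm
k_C = Gd⁴/(8D³N_a) = (77.3×10³)(6.4⁴)/(8·62.0³·14) = 4.8585 N/mm
Springs A,B series: k_AB = 1/(1/9.6005+1/6.4) = 3.8401 N/mm; parallel with C: k_eq = 3.8401+4.8585 = 8.6986 N/mm

8.70 N/mm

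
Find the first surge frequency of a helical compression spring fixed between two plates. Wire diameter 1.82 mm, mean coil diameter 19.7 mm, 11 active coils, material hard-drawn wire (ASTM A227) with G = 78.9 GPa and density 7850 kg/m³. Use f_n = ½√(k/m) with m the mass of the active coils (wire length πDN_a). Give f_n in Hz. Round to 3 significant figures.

k = Gd⁴/(8D³N_a) = (78.9×10³)(1.82⁴)/(8·19.7³·11) = 1.2867 N/mm = 1286.7 N/m
Wire length L = πDN_a = π·19.7·11 = 680.78 mm
m = ρ·(πd²/4)·L = 7850 × 2.6016×10⁻⁶ m² × 0.68078 m = 0.013903 kg
f_n = ½√(k/m) = 0.5·√(1286.7/0.013903) = 0.5·√(92549) = 152.11 Hz

152 Hz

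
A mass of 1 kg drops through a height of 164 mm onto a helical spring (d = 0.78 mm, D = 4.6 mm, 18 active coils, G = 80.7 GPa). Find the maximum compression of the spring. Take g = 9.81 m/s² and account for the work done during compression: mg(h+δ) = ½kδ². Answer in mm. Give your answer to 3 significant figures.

k = Gd⁴/(8D³N_a) = (80.7×10³)(0.78⁴)/(8·4.6³·18) = 2.1312 N/mm
W = mg = 1 × 9.81 = 9.81 N
½kδ² − Wδ − Wh = 0 → δ = (W + √(W² + 2kWh))/k
δ = (9.81 + √(96.236 + 6857.39))/2.1312 = (9.81 + 83.388)/2.1312 = 43.731 mm

43.7 mm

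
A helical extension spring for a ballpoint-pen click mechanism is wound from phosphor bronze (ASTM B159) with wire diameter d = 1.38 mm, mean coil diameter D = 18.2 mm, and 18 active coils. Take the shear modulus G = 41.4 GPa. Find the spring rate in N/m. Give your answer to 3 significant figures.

173 N/m

k = Gd⁴/(8D³N_a) = (41.4×10³ × 1.38⁴) / (8 × 18.2³ × 18)
  = 150147 / 868114 = 0.17296 N/mm = 172.96 N/m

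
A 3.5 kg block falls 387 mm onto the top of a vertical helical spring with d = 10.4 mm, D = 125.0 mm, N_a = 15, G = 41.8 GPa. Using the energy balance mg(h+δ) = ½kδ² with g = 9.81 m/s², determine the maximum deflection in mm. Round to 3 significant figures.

131 mm

k = Gd⁴/(8D³N_a) = (41.8×10³)(10.4⁴)/(8·125.0³·15) = 2.0864 N/mm
W = mg = 3.5 × 9.81 = 34.335 N
½kδ² − Wδ − Wh = 0 → δ = (W + √(W² + 2kWh))/k
δ = (34.335 + √(1178.9 + 55446.8))/2.0864 = (34.335 + 237.96)/2.0864 = 130.51 mm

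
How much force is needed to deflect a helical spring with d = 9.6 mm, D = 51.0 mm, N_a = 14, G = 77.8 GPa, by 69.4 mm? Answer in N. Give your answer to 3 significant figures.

3090 N

k = Gd⁴/(8D³N_a) = (77.8×10³)(9.6⁴)/(8·51.0³·14) = 44.477 N/mm
F = k·δ = 44.477 × 69.4 = 3086.7 N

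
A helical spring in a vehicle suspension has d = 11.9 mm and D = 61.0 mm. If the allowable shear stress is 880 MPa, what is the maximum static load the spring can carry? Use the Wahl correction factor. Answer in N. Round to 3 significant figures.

7330 N

C = D/d = 61.0/11.9 = 5.1261
K_W = (4C−1)/(4C−4) + 0.615/C = 19.504/16.504 + 0.1200 = 1.3017
τ_max = K·8FD/(πd³) → F_max = τ_allow·πd³/(8DK)
F_max = 880·π·11.9³/(8·61.0·1.3017) = 4.6588e+06/635.25 = 7333.8 N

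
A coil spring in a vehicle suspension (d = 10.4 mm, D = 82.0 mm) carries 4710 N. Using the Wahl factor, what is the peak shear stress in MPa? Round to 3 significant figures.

Spring index C = D/d = 82.0/10.4 = 7.8846
K_W = (4C−1)/(4C−4) + 0.615/C = 30.538/27.538 + 0.0780 = 1.1869
τ₀ = 8FD/(πd³) = 8·4710·82.0/(π·10.4³) = 3.08976e+06/3533.9 = 874.33 MPa
τ_max = K·τ₀ = 1.1869 × 874.33 = 1037.8 MPa

1040 MPa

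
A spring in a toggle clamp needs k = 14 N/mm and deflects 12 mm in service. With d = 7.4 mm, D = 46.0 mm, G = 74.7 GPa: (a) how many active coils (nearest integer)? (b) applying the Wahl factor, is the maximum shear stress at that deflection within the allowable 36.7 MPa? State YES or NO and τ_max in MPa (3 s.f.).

N_a = Gd⁴/(8D³k) = (74.7×10³)(7.4⁴)/(8·46.0³·14) = 20.55 → N_a = 21
Actual rate k = Gd⁴/(8D³·21) = 13.698 N/mm
Working load F = kδ = 13.698·12 = 164.38 N
C = 46.0/7.4 = 6.2162; K_W = (4C−1)/(4C−4)+0.615/C = 1.2427
τ_max = K_W·8FD/(πd³) = 1.2427·47.517 = 59.05 MPa
τ_max > 36.7 MPa → exceeds allowable

(a) 21 coils; (b) NO, τ_max = 59.1 MPa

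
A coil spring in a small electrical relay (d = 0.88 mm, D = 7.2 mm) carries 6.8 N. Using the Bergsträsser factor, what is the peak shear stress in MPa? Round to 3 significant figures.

Spring index C = D/d = 7.2/0.88 = 8.1818
K_B = (4C+2)/(4C−3) = 34.727/29.727 = 1.1682
τ₀ = 8FD/(πd³) = 8·6.8·7.2/(π·0.88³) = 391.68/2.1409 = 182.95 MPa
τ_max = K·τ₀ = 1.1682 × 182.95 = 213.72 MPa

214 MPa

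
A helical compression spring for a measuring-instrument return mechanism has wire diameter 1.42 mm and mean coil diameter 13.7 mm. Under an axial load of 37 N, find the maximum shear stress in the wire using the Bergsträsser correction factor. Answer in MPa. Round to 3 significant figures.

Spring index C = D/d = 13.7/1.42 = 9.6479
K_B = (4C+2)/(4C−3) = 40.592/35.592 = 1.1405
τ₀ = 8FD/(πd³) = 8·37·13.7/(π·1.42³) = 4055.2/8.9953 = 450.81 MPa
τ_max = K·τ₀ = 1.1405 × 450.81 = 514.15 MPa

514 MPa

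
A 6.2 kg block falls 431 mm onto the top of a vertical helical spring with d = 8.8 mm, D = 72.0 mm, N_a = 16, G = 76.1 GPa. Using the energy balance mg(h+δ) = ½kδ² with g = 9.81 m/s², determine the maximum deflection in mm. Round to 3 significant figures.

80.7 mm

k = Gd⁴/(8D³N_a) = (76.1×10³)(8.8⁴)/(8·72.0³·16) = 9.5523 N/mm
W = mg = 6.2 × 9.81 = 60.822 N
½kδ² − Wδ − Wh = 0 → δ = (W + √(W² + 2kWh))/k
δ = (60.822 + √(3699.3 + 500813))/9.5523 = (60.822 + 710.29)/9.5523 = 80.725 mm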